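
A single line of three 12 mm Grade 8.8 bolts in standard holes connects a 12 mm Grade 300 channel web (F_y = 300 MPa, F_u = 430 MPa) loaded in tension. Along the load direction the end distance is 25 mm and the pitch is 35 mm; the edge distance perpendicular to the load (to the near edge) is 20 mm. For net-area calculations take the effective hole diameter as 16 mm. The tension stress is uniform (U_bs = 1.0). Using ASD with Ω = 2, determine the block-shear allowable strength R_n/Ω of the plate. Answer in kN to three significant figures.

Shear plane L_v = 25 + 2·35 = 95 mm; A_gv = 95 × 12 = 1140 mm².
A_nv = (95 − 2.5·16) × 12 = 660 mm².
A_nt = (20 − 0.5·16) × 12 = 144 mm².
0.6 F_u A_nv = 170.3 kN; 0.6 F_y A_gv = 205.2 kN → shear rupture governs the shear term.
R_n = 170.3 + 1.0 × 430 × 144 / 1000 = 232.2 kN.
Allowable strength R_n/Ω = 232.2 / 2 = 116 kN.

116 kN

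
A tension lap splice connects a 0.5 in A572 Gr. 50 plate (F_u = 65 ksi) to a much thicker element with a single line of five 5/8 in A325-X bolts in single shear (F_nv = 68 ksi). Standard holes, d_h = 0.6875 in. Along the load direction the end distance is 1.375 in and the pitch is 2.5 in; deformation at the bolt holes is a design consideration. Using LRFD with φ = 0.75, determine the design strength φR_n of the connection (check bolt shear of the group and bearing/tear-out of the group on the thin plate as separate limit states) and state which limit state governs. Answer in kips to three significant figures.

Bolt shear: A_b = π·0.625²/4 = 0.3068 in²; R_n = 68 × 0.3068 × 5 × 1 = 104.3 kips → 0.75 × 104.3 = 78.2 kips.
Bearing (1.2 l_c t F_u ≤ 2.4 d t F_u): upper limit = 2.4·0.625·0.5·65 = 48.75 kips.
  Edge l_c = 1.375 − 0.6875/2 = 1.031 → r_n = 40.22 kips; interior l_c = 2.5 − 0.6875 = 1.812 → r_n = 48.75 kips.
  R_n,bearing = 1·40.22 + 4·48.75 = 235.2 kips → 0.75 × 235.2 = 176 kips.
Bolt shear governs: 78.2 kips.

78.2 kips (bolt shear governs)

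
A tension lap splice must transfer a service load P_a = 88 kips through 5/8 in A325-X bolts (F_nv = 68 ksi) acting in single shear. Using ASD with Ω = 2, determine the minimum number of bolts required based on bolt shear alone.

A_b = π·0.625²/4 = 0.3068 in².
Per-bolt allowable strength R_n/Ω = 68 × 0.3068 × 1 / 2 = 10.43 kips.
n ≥ 88 / 10.43 = 8.436 → use 9 bolts.

9 bolts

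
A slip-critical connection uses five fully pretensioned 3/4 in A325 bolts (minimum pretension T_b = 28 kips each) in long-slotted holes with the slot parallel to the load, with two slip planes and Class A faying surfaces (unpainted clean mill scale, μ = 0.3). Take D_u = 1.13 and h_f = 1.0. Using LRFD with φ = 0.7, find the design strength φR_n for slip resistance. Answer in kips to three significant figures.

R_n = μ · D_u · h_f · T_b · n_s · n_b = 0.3 × 1.13 × 1.0 × 28 × 2 × 5 = 94.92 kips.
Design strength φR_n = 0.7 × 94.92 = 66.4 kips.

66.4 kips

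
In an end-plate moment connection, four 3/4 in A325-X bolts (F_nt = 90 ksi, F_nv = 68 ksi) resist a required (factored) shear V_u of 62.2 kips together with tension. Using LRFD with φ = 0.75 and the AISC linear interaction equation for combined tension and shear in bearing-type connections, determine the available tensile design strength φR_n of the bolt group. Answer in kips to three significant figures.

A_b = π·0.75²/4 = 0.4418 in²; f_rv = 62.2 / (4 × 0.4418) = 35.2 ksi.
F'_nt = 1.3 F_nt − (F_nt / φF_nv) f_rv = 1.3·90 − (90/(0.75·68))·35.2 = 54.89 ksi, capped at F_nt → F'_nt = 54.89 ksi.
R_n = F'_nt · A_b · n = 54.89 × 0.4418 × 4 = 96.99 kips.
Design strength φR_n = 0.75 × 96.99 = 72.7 kips.

72.7 kips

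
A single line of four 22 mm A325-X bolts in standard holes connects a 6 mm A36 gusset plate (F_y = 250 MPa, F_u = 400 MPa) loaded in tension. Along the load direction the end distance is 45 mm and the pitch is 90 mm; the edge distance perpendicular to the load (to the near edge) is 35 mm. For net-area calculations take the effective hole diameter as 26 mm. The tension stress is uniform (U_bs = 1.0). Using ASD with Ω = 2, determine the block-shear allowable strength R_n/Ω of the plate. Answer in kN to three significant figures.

168 kN

Shear plane L_v = 45 + 3·90 = 315 mm; A_gv = 315 × 6 = 1890 mm².
A_nv = (315 − 3.5·26) × 6 = 1344 mm².
A_nt = (35 − 0.5·26) × 6 = 132 mm².
0.6 F_u A_nv = 322.6 kN; 0.6 F_y A_gv = 283.5 kN → shear yielding governs the shear term.
R_n = 283.5 + 1.0 × 400 × 132 / 1000 = 336.3 kN.
Allowable strength R_n/Ω = 336.3 / 2 = 168 kN.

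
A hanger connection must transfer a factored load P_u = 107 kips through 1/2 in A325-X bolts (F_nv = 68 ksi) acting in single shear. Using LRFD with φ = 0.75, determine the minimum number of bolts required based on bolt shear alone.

A_b = π·0.5²/4 = 0.1963 in².
Per-bolt design strength φR_n = 0.75 × 68 × 0.1963 × 1 = 10.01 kips.
n ≥ 107 / 10.01 = 10.69 → use 11 bolts.

11 bolts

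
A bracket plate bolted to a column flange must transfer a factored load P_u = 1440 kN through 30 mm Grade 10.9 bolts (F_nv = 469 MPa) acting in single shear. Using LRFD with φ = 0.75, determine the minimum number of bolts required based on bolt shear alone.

A_b = π·30²/4 = 706.9 mm².
Per-bolt design strength φR_n = 0.75 × 469 × 706.9 × 1 / 1000 = 248.6 kN.
n ≥ 1440 / 248.6 = 5.792 → use 6 bolts.

6 bolts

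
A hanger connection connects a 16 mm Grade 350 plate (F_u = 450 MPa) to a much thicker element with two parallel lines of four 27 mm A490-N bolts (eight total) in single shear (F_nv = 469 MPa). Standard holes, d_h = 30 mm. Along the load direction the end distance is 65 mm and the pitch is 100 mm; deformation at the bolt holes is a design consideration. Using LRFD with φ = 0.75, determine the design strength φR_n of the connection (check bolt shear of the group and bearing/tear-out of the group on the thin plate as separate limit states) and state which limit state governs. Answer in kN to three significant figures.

1610 kN (bolt shear governs)

Bolt shear: A_b = π·27²/4 = 572.6 mm²; R_n = 469 × 572.6 × 8 × 1 / 1000 = 2148 kN → 0.75 × 2148 = 1610 kN.
Bearing (1.2 l_c t F_u ≤ 2.4 d t F_u): upper limit = 2.4·27·16·450 / 1000 = 466.6 kN.
  Edge l_c = 65 − 30/2 = 50 → r_n = 432 kN; interior l_c = 100 − 30 = 70 → r_n = 466.6 kN.
  R_n,bearing = 2·432 + 6·466.6 = 3663 kN → 0.75 × 3663 = 2750 kN.
Bolt shear governs: 1610 kN.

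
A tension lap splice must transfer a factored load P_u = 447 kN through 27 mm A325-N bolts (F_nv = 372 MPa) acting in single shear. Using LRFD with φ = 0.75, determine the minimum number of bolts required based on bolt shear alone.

3 bolts

A_b = π·27²/4 = 572.6 mm².
Per-bolt design strength φR_n = 0.75 × 372 × 572.6 × 1 / 1000 = 159.7 kN.
n ≥ 447 / 159.7 = 2.798 → use 3 bolts.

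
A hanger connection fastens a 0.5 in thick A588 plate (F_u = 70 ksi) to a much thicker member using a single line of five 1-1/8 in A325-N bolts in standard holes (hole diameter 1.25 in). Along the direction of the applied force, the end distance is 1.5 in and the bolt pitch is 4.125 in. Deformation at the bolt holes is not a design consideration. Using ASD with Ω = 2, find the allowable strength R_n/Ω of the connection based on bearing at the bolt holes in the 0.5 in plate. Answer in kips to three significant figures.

259 kips

Per bolt r_n = 1.5 l_c t F_u ≤ 3.0 d t F_u; upper limit = 3.0 × 1.125 × 0.5 × 70 = 118.1 kips.
Edge bolt: l_c = 1.5 − 1.25/2 = 0.875 in → 1.5 × 0.875 × 0.5 × 70 = 45.94 → r_n = 45.94 kips.
Interior bolts: l_c = 4.125 − 1.25 = 2.875 in → 1.5 × 2.875 × 0.5 × 70 = 150.9 → r_n = 118.1 kips.
R_n = 1 × 45.94 + 4 × 118.1 = 518.4 kips.
Allowable strength R_n/Ω = 518.4 / 2 = 259 kips.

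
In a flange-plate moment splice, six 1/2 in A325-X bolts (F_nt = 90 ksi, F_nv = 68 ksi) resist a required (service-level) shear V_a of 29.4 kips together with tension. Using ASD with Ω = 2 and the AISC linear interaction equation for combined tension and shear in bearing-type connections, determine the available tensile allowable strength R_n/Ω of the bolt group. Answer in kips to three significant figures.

A_b = π·0.5²/4 = 0.1963 in²; f_rv = 29.4 / (6 × 0.1963) = 24.96 ksi.
F'_nt = 1.3 F_nt − (Ω F_nt / F_nv) f_rv = 1.3·90 − (2·90/68)·24.96 = 50.94 ksi, capped at F_nt → F'_nt = 50.94 ksi.
R_n = F'_nt · A_b · n = 50.94 × 0.1963 × 6 = 60.01 kips.
Allowable strength R_n/Ω = 60.01 / 2 = 30 kips.

30 kips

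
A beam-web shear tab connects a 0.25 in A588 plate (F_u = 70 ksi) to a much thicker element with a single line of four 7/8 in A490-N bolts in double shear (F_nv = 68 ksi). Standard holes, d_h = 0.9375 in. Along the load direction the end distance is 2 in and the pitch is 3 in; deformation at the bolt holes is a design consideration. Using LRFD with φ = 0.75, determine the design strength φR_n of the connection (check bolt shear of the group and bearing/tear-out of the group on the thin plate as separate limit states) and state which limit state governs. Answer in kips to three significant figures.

Bolt shear: A_b = π·0.875²/4 = 0.6013 in²; R_n = 68 × 0.6013 × 4 × 2 = 327.1 kips → 0.75 × 327.1 = 245 kips.
Bearing (1.2 l_c t F_u ≤ 2.4 d t F_u): upper limit = 2.4·0.875·0.25·70 = 36.75 kips.
  Edge l_c = 2 − 0.9375/2 = 1.531 → r_n = 32.16 kips; interior l_c = 3 − 0.9375 = 2.062 → r_n = 36.75 kips.
  R_n,bearing = 1·32.16 + 3·36.75 = 142.4 kips → 0.75 × 142.4 = 107 kips.
Bearing governs: 107 kips.

107 kips (bearing governs)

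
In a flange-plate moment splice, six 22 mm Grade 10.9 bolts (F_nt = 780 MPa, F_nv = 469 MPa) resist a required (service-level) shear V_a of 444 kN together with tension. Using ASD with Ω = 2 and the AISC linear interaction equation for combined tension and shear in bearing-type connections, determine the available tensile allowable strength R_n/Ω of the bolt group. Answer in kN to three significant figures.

418 kN

A_b = π·22²/4 = 380.1 mm²; f_rv = 444 × 1000 / (6 × 380.1) = 194.7 MPa.
F'_nt = 1.3 F_nt − (Ω F_nt / F_nv) f_rv = 1.3·780 − (2·780/469)·194.7 = 366.5 MPa, capped at F_nt → F'_nt = 366.5 MPa.
R_n = F'_nt · A_b · n = 366.5 × 380.1 × 6 / 1000 = 835.9 kN.
Allowable strength R_n/Ω = 835.9 / 2 = 418 kN.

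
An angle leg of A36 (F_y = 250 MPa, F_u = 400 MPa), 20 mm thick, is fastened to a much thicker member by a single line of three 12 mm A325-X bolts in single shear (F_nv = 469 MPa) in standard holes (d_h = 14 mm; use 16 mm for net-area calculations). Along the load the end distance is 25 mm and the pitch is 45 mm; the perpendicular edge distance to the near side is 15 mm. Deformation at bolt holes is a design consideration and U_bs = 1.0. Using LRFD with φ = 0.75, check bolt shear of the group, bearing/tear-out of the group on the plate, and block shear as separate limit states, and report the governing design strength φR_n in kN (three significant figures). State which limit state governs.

Bolt shear: A_b = π·12²/4 = 113.1 mm²; R_n = 469 × 113.1 × 3 × 1 / 1000 = 159.1 kN → 0.75 × 159.1 = 119 kN.
Bearing: edge l_c = 18, r_n = 172.8 kN; interior l_c = 31, r_n = 230.4 kN; R_n = 172.8 + 2·230.4 = 633.6 kN → 475 kN.
Block shear: A_gv = 2300, A_nv = 1500, A_nt = 140 mm²; R_n = min(0.6F_uA_nv, 0.6F_yA_gv) + U_bs·F_u·A_nt = 401 kN → 301 kN.
Bolt shear governs: 119 kN.

119 kN (bolt shear governs)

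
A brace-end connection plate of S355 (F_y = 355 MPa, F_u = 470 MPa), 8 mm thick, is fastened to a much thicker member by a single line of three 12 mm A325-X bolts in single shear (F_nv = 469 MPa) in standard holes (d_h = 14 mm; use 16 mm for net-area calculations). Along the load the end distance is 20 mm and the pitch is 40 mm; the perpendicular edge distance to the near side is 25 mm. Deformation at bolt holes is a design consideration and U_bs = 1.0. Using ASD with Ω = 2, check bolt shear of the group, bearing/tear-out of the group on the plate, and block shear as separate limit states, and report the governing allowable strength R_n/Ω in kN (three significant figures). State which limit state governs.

Bolt shear: A_b = π·12²/4 = 113.1 mm²; R_n = 469 × 113.1 × 3 × 1 / 1000 = 159.1 kN → 159.1 / 2 = 79.6 kN.
Bearing: edge l_c = 13, r_n = 58.66 kN; interior l_c = 26, r_n = 108.3 kN; R_n = 58.66 + 2·108.3 = 275.2 kN → 138 kN.
Block shear: A_gv = 800, A_nv = 480, A_nt = 136 mm²; R_n = min(0.6F_uA_nv, 0.6F_yA_gv) + U_bs·F_u·A_nt = 199.3 kN → 99.6 kN.
Bolt shear governs: 79.6 kN.

79.6 kN (bolt shear governs)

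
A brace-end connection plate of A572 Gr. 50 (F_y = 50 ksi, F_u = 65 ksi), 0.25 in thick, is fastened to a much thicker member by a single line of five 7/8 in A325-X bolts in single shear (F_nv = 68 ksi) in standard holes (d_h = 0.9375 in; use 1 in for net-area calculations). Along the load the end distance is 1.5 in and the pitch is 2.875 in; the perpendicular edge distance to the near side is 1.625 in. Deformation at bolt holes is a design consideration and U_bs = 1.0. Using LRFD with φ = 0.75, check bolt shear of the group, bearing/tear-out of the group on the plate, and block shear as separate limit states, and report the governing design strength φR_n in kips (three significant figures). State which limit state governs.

75.9 kips (block shear governs)

Bolt shear: A_b = π·0.875²/4 = 0.6013 in²; R_n = 68 × 0.6013 × 5 × 1 = 204.4 kips → 0.75 × 204.4 = 153 kips.
Bearing: edge l_c = 1.031, r_n = 20.11 kips; interior l_c = 1.938, r_n = 34.12 kips; R_n = 20.11 + 4·34.12 = 156.6 kips → 117 kips.
Block shear: A_gv = 3.25, A_nv = 2.125, A_nt = 0.2812 in²; R_n = min(0.6F_uA_nv, 0.6F_yA_gv) + U_bs·F_u·A_nt = 101.2 kips → 75.9 kips.
Block shear governs: 75.9 kips.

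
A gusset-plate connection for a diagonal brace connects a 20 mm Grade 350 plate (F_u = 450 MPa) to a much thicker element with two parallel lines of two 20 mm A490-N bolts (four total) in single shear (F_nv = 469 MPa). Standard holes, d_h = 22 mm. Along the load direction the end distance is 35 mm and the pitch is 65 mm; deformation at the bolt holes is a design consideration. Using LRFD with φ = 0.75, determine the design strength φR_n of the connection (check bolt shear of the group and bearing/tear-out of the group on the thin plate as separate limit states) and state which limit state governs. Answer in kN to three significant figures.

Bolt shear: A_b = π·20²/4 = 314.2 mm²; R_n = 469 × 314.2 × 4 × 1 / 1000 = 589.4 kN → 0.75 × 589.4 = 442 kN.
Bearing (1.2 l_c t F_u ≤ 2.4 d t F_u): upper limit = 2.4·20·20·450 / 1000 = 432 kN.
  Edge l_c = 35 − 22/2 = 24 → r_n = 259.2 kN; interior l_c = 65 − 22 = 43 → r_n = 432 kN.
  R_n,bearing = 2·259.2 + 2·432 = 1382 kN → 0.75 × 1382 = 1040 kN.
Bolt shear governs: 442 kN.

442 kN (bolt shear governs)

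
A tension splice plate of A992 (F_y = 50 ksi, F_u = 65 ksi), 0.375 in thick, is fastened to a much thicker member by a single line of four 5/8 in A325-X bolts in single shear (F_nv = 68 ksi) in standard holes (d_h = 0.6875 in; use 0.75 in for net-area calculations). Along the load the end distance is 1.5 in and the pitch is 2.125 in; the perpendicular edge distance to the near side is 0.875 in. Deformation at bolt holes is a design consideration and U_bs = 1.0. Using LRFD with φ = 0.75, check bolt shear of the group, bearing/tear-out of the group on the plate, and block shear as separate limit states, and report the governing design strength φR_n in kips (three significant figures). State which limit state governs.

Bolt shear: A_b = π·0.625²/4 = 0.3068 in²; R_n = 68 × 0.3068 × 4 × 1 = 83.45 kips → 0.75 × 83.45 = 62.6 kips.
Bearing: edge l_c = 1.156, r_n = 33.82 kips; interior l_c = 1.438, r_n = 36.56 kips; R_n = 33.82 + 3·36.56 = 143.5 kips → 108 kips.
Block shear: A_gv = 2.953, A_nv = 1.969, A_nt = 0.1875 in²; R_n = min(0.6F_uA_nv, 0.6F_yA_gv) + U_bs·F_u·A_nt = 88.97 kips → 66.7 kips.
Bolt shear governs: 62.6 kips.

62.6 kips (bolt shear governs)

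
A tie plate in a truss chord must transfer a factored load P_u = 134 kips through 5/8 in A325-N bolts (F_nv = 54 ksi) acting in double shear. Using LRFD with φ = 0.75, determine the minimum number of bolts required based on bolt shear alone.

A_b = π·0.625²/4 = 0.3068 in².
Per-bolt design strength φR_n = 0.75 × 54 × 0.3068 × 2 = 24.85 kips.
n ≥ 134 / 24.85 = 5.392 → use 6 bolts.

6 bolts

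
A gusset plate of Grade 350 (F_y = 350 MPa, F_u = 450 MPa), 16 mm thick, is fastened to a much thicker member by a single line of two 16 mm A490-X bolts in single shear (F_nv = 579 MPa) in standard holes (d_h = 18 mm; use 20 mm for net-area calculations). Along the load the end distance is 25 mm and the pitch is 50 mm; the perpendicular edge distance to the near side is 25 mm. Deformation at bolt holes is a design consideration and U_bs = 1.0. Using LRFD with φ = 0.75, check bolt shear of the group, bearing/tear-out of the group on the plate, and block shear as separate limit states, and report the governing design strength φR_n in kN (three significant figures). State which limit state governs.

Bolt shear: A_b = π·16²/4 = 201.1 mm²; R_n = 579 × 201.1 × 2 × 1 / 1000 = 232.8 kN → 0.75 × 232.8 = 175 kN.
Bearing: edge l_c = 16, r_n = 138.2 kN; interior l_c = 32, r_n = 276.5 kN; R_n = 138.2 + 1·276.5 = 414.7 kN → 311 kN.
Block shear: A_gv = 1200, A_nv = 720, A_nt = 240 mm²; R_n = min(0.6F_uA_nv, 0.6F_yA_gv) + U_bs·F_u·A_nt = 302.4 kN → 227 kN.
Bolt shear governs: 175 kN.

175 kN (bolt shear governs)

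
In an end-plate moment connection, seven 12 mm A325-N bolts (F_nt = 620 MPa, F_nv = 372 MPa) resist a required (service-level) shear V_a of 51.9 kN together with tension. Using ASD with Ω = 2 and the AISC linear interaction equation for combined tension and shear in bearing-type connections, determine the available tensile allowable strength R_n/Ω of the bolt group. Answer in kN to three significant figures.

233 kN

A_b = π·12²/4 = 113.1 mm²; f_rv = 51.9 × 1000 / (7 × 113.1) = 65.56 MPa.
F'_nt = 1.3 F_nt − (Ω F_nt / F_nv) f_rv = 1.3·620 − (2·620/372)·65.56 = 587.5 MPa, capped at F_nt → F'_nt = 587.5 MPa.
R_n = F'_nt · A_b · n = 587.5 × 113.1 × 7 / 1000 = 465.1 kN.
Allowable strength R_n/Ω = 465.1 / 2 = 233 kN.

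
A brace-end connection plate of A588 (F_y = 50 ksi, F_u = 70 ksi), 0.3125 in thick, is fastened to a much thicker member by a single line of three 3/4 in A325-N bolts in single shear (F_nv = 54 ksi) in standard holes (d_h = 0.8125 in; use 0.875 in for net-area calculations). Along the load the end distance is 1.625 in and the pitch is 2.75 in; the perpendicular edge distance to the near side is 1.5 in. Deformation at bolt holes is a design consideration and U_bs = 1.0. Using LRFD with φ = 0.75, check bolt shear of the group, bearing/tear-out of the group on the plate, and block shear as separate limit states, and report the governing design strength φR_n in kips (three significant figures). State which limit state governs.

53.7 kips (bolt shear governs)

Bolt shear: A_b = π·0.75²/4 = 0.4418 in²; R_n = 54 × 0.4418 × 3 × 1 = 71.57 kips → 0.75 × 71.57 = 53.7 kips.
Bearing: edge l_c = 1.219, r_n = 31.99 kips; interior l_c = 1.938, r_n = 39.38 kips; R_n = 31.99 + 2·39.38 = 110.7 kips → 83.1 kips.
Block shear: A_gv = 2.227, A_nv = 1.543, A_nt = 0.332 in²; R_n = min(0.6F_uA_nv, 0.6F_yA_gv) + U_bs·F_u·A_nt = 88.05 kips → 66 kips.
Bolt shear governs: 53.7 kips.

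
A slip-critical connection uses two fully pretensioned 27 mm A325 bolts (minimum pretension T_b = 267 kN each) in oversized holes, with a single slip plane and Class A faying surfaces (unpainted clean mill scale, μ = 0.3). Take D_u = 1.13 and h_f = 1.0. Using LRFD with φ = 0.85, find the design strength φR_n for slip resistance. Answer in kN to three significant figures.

R_n = μ · D_u · h_f · T_b · n_s · n_b = 0.3 × 1.13 × 1.0 × 267 × 1 × 2 = 181 kN.
Design strength φR_n = 0.85 × 181 = 154 kN.

154 kN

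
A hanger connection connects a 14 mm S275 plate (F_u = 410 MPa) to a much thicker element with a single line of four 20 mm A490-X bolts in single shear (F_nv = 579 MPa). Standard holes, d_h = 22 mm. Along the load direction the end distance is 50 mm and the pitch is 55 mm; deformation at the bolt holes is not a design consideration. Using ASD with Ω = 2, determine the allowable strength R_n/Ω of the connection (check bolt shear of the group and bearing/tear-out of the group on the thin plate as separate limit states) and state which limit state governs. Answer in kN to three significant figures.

364 kN (bolt shear governs)

Bolt shear: A_b = π·20²/4 = 314.2 mm²; R_n = 579 × 314.2 × 4 × 1 / 1000 = 727.6 kN → 727.6 / 2 = 364 kN.
Bearing (1.5 l_c t F_u ≤ 3.0 d t F_u): upper limit = 3.0·20·14·410 / 1000 = 344.4 kN.
  Edge l_c = 50 − 22/2 = 39 → r_n = 335.8 kN; interior l_c = 55 − 22 = 33 → r_n = 284.1 kN.
  R_n,bearing = 1·335.8 + 3·284.1 = 1188 kN → 1188 / 2 = 594 kN.
Bolt shear governs: 364 kN.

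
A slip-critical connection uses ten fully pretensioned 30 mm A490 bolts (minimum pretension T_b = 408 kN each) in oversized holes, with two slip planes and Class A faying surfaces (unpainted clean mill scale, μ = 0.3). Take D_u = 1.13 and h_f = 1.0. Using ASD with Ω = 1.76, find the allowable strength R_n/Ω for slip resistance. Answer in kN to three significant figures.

1570 kN

R_n = μ · D_u · h_f · T_b · n_s · n_b = 0.3 × 1.13 × 1.0 × 408 × 2 × 10 = 2766 kN.
Allowable strength R_n/Ω = 2766 / 1.76 = 1570 kN.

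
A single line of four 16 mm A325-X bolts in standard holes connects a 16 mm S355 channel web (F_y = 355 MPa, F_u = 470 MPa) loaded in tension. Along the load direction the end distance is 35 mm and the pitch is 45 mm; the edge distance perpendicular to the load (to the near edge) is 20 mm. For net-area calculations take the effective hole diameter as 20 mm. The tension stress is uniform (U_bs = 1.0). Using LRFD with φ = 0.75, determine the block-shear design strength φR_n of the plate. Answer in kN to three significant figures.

395 kN

Shear plane L_v = 35 + 3·45 = 170 mm; A_gv = 170 × 16 = 2720 mm².
A_nv = (170 − 3.5·20) × 16 = 1600 mm².
A_nt = (20 − 0.5·20) × 16 = 160 mm².
0.6 F_u A_nv = 451.2 kN; 0.6 F_y A_gv = 579.4 kN → shear rupture governs the shear term.
R_n = 451.2 + 1.0 × 470 × 160 / 1000 = 526.4 kN.
Design strength φR_n = 0.75 × 526.4 = 395 kN.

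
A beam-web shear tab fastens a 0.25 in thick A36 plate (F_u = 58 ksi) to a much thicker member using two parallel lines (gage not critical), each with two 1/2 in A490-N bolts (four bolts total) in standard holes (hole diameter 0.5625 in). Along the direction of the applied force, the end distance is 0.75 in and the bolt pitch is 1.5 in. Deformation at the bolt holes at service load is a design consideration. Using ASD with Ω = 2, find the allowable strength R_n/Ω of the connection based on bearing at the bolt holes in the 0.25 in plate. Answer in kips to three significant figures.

Per bolt r_n = 1.2 l_c t F_u ≤ 2.4 d t F_u; upper limit = 2.4 × 0.5 × 0.25 × 58 = 17.4 kips.
Edge bolt: l_c = 0.75 − 0.5625/2 = 0.4688 in → 1.2 × 0.4688 × 0.25 × 58 = 8.156 → r_n = 8.156 kips.
Interior bolts: l_c = 1.5 − 0.5625 = 0.9375 in → 1.2 × 0.9375 × 0.25 × 58 = 16.31 → r_n = 16.31 kips.
R_n = 2 × 8.156 + 2 × 16.31 = 48.94 kips.
Allowable strength R_n/Ω = 48.94 / 2 = 24.5 kips.

24.5 kips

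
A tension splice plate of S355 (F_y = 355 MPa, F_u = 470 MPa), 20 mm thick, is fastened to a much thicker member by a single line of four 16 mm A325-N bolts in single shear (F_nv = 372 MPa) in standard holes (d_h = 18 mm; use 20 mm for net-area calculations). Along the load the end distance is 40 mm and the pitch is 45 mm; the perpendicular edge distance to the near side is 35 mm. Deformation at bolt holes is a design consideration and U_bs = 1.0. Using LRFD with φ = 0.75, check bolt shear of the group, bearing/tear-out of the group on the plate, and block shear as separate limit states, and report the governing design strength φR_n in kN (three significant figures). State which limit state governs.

Bolt shear: A_b = π·16²/4 = 201.1 mm²; R_n = 372 × 201.1 × 4 × 1 / 1000 = 299.2 kN → 0.75 × 299.2 = 224 kN.
Bearing: edge l_c = 31, r_n = 349.7 kN; interior l_c = 27, r_n = 304.6 kN; R_n = 349.7 + 3·304.6 = 1263 kN → 948 kN.
Block shear: A_gv = 3500, A_nv = 2100, A_nt = 500 mm²; R_n = min(0.6F_uA_nv, 0.6F_yA_gv) + U_bs·F_u·A_nt = 827.2 kN → 620 kN.
Bolt shear governs: 224 kN.

224 kN (bolt shear governs)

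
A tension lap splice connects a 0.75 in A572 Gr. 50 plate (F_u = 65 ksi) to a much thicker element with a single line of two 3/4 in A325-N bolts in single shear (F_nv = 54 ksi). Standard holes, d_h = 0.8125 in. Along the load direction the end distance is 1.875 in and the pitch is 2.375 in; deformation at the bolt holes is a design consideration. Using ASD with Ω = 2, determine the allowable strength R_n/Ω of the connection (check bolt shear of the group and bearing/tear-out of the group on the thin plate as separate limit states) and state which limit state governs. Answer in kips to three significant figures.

23.9 kips (bolt shear governs)

Bolt shear: A_b = π·0.75²/4 = 0.4418 in²; R_n = 54 × 0.4418 × 2 × 1 = 47.71 kips → 47.71 / 2 = 23.9 kips.
Bearing (1.2 l_c t F_u ≤ 2.4 d t F_u): upper limit = 2.4·0.75·0.75·65 = 87.75 kips.
  Edge l_c = 1.875 − 0.8125/2 = 1.469 → r_n = 85.92 kips; interior l_c = 2.375 − 0.8125 = 1.562 → r_n = 87.75 kips.
  R_n,bearing = 1·85.92 + 1·87.75 = 173.7 kips → 173.7 / 2 = 86.8 kips.
Bolt shear governs: 23.9 kips.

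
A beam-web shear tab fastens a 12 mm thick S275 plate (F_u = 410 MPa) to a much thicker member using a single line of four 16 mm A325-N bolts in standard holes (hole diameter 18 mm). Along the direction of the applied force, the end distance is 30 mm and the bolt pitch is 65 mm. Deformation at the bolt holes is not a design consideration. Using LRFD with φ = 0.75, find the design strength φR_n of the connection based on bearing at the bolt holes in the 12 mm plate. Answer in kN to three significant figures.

648 kN

Per bolt r_n = 1.5 l_c t F_u ≤ 3.0 d t F_u; upper limit = 3.0 × 16 × 12 × 410 / 1000 = 236.2 kN.
Edge bolt: l_c = 30 − 18/2 = 21 mm → 1.5 × 21 × 12 × 410 / 1000 = 155 → r_n = 155 kN.
Interior bolts: l_c = 65 − 18 = 47 mm → 1.5 × 47 × 12 × 410 / 1000 = 346.9 → r_n = 236.2 kN.
R_n = 1 × 155 + 3 × 236.2 = 863.5 kN.
Design strength φR_n = 0.75 × 863.5 = 648 kN.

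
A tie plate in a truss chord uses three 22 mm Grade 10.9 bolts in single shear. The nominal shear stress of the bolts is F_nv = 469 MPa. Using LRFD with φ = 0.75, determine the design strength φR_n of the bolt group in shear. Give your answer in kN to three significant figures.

401 kN

A_b = π × 22² / 4 = 380.1 mm².
R_n = F_nv · A_b · n · n_s = 469 × 380.1 × 3 × 1 / 1000 = 534.8 kN.
Design strength φR_n = 0.75 × 534.8 = 401 kN.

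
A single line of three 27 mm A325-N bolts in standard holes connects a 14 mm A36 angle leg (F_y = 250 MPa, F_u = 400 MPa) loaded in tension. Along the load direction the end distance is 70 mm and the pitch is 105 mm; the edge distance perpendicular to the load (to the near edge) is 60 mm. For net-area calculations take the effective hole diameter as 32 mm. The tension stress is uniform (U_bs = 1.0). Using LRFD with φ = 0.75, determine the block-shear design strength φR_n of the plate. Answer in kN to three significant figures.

Shear plane L_v = 70 + 2·105 = 280 mm; A_gv = 280 × 14 = 3920 mm².
A_nv = (280 − 2.5·32) × 14 = 2800 mm².
A_nt = (60 − 0.5·32) × 14 = 616 mm².
0.6 F_u A_nv = 672 kN; 0.6 F_y A_gv = 588 kN → shear yielding governs the shear term.
R_n = 588 + 1.0 × 400 × 616 / 1000 = 834.4 kN.
Design strength φR_n = 0.75 × 834.4 = 626 kN.

626 kN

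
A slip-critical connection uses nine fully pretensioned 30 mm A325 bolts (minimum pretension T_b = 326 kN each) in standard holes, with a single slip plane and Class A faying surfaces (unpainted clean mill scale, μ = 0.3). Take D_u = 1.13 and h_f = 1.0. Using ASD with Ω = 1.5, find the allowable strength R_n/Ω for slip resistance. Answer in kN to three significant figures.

663 kN

R_n = μ · D_u · h_f · T_b · n_s · n_b = 0.3 × 1.13 × 1.0 × 326 × 1 × 9 = 994.6 kN.
Allowable strength R_n/Ω = 994.6 / 1.5 = 663 kN.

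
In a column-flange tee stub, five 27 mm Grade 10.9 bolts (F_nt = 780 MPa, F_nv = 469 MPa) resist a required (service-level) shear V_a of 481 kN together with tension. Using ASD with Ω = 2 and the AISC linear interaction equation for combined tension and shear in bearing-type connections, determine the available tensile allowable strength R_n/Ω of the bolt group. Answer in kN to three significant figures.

A_b = π·27²/4 = 572.6 mm²; f_rv = 481 × 1000 / (5 × 572.6) = 168 MPa.
F'_nt = 1.3 F_nt − (Ω F_nt / F_nv) f_rv = 1.3·780 − (2·780/469)·168 = 455.1 MPa, capped at F_nt → F'_nt = 455.1 MPa.
R_n = F'_nt · A_b · n = 455.1 × 572.6 × 5 / 1000 = 1303 kN.
Allowable strength R_n/Ω = 1303 / 2 = 651 kN.

651 kN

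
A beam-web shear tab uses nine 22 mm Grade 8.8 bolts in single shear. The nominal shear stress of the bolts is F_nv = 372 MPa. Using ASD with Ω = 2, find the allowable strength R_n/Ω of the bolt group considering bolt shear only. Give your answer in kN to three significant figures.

636 kN

A_b = π × 22² / 4 = 380.1 mm².
R_n = F_nv · A_b · n · n_s = 372 × 380.1 × 9 × 1 / 1000 = 1273 kN.
Allowable strength R_n/Ω = 1273 / 2 = 636 kN.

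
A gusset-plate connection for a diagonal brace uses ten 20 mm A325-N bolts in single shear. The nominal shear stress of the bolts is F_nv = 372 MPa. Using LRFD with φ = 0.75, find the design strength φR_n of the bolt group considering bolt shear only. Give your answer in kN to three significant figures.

A_b = π × 20² / 4 = 314.2 mm².
R_n = F_nv · A_b · n · n_s = 372 × 314.2 × 10 × 1 / 1000 = 1169 kN.
Design strength φR_n = 0.75 × 1169 = 877 kN.

877 kN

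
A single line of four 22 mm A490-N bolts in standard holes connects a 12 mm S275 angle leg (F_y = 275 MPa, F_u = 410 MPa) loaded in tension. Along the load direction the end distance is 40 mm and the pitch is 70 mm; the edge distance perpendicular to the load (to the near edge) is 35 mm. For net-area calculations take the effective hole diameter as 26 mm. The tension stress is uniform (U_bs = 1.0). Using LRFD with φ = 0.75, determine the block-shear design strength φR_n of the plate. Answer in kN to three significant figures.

Shear plane L_v = 40 + 3·70 = 250 mm; A_gv = 250 × 12 = 3000 mm².
A_nv = (250 − 3.5·26) × 12 = 1908 mm².
A_nt = (35 − 0.5·26) × 12 = 264 mm².
0.6 F_u A_nv = 469.4 kN; 0.6 F_y A_gv = 495 kN → shear rupture governs the shear term.
R_n = 469.4 + 1.0 × 410 × 264 / 1000 = 577.6 kN.
Design strength φR_n = 0.75 × 577.6 = 433 kN.

433 kN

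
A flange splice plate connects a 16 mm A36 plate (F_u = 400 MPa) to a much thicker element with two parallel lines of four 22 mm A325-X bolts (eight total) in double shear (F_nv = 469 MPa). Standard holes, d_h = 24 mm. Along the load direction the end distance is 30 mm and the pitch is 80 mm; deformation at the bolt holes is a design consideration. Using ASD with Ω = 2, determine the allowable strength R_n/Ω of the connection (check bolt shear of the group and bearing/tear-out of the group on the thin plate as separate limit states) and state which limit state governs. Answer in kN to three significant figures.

Bolt shear: A_b = π·22²/4 = 380.1 mm²; R_n = 469 × 380.1 × 8 × 2 / 1000 = 2853 kN → 2853 / 2 = 1430 kN.
Bearing (1.2 l_c t F_u ≤ 2.4 d t F_u): upper limit = 2.4·22·16·400 / 1000 = 337.9 kN.
  Edge l_c = 30 − 24/2 = 18 → r_n = 138.2 kN; interior l_c = 80 − 24 = 56 → r_n = 337.9 kN.
  R_n,bearing = 2·138.2 + 6·337.9 = 2304 kN → 2304 / 2 = 1150 kN.
Bearing governs: 1150 kN.

1150 kN (bearing governs)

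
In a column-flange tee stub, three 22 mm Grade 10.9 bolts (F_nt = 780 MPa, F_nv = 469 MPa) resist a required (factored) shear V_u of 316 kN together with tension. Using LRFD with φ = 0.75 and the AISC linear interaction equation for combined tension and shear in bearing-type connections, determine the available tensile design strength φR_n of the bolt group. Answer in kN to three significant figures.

A_b = π·22²/4 = 380.1 mm²; f_rv = 316 × 1000 / (3 × 380.1) = 277.1 MPa.
F'_nt = 1.3 F_nt − (F_nt / φF_nv) f_rv = 1.3·780 − (780/(0.75·469))·277.1 = 399.5 MPa, capped at F_nt → F'_nt = 399.5 MPa.
R_n = F'_nt · A_b · n = 399.5 × 380.1 × 3 / 1000 = 455.6 kN.
Design strength φR_n = 0.75 × 455.6 = 342 kN.

342 kN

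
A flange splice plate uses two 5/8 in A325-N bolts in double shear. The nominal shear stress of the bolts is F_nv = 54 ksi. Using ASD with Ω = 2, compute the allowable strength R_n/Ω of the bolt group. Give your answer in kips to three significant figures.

A_b = π × 0.625² / 4 = 0.3068 in².
R_n = F_nv · A_b · n · n_s = 54 × 0.3068 × 2 × 2 = 66.27 kips.
Allowable strength R_n/Ω = 66.27 / 2 = 33.1 kips.

33.1 kips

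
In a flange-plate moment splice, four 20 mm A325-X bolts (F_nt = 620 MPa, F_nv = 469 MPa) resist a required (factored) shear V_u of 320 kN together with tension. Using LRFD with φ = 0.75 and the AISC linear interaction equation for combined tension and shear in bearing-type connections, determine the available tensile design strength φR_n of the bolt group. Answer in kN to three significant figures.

A_b = π·20²/4 = 314.2 mm²; f_rv = 320 × 1000 / (4 × 314.2) = 254.6 MPa.
F'_nt = 1.3 F_nt − (F_nt / φF_nv) f_rv = 1.3·620 − (620/(0.75·469))·254.6 = 357.2 MPa, capped at F_nt → F'_nt = 357.2 MPa.
R_n = F'_nt · A_b · n = 357.2 × 314.2 × 4 / 1000 = 448.8 kN.
Design strength φR_n = 0.75 × 448.8 = 337 kN.

337 kN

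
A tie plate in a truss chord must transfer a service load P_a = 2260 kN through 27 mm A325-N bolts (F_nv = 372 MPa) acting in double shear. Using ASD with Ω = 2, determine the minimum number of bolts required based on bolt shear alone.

11 bolts

A_b = π·27²/4 = 572.6 mm².
Per-bolt allowable strength R_n/Ω = 372 × 572.6 × 2 / 1000 / 2 = 213 kN.
n ≥ 2260 / 213 = 10.61 → use 11 bolts.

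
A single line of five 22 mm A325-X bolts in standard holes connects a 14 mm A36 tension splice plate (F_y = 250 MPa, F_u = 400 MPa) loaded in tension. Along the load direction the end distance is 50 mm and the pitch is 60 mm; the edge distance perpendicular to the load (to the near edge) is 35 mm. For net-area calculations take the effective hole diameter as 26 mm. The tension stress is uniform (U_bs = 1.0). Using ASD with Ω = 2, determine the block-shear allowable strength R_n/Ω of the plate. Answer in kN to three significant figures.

Shear plane L_v = 50 + 4·60 = 290 mm; A_gv = 290 × 14 = 4060 mm².
A_nv = (290 − 4.5·26) × 14 = 2422 mm².
A_nt = (35 − 0.5·26) × 14 = 308 mm².
0.6 F_u A_nv = 581.3 kN; 0.6 F_y A_gv = 609 kN → shear rupture governs the shear term.
R_n = 581.3 + 1.0 × 400 × 308 / 1000 = 704.5 kN.
Allowable strength R_n/Ω = 704.5 / 2 = 352 kN.

352 kN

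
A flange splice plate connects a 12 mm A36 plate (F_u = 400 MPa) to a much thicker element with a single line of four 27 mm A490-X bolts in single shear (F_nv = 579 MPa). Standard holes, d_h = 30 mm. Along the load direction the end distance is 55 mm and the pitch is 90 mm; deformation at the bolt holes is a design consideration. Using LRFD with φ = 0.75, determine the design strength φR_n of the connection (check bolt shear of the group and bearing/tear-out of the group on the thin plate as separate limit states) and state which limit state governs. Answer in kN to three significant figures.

Bolt shear: A_b = π·27²/4 = 572.6 mm²; R_n = 579 × 572.6 × 4 × 1 / 1000 = 1326 kN → 0.75 × 1326 = 995 kN.
Bearing (1.2 l_c t F_u ≤ 2.4 d t F_u): upper limit = 2.4·27·12·400 / 1000 = 311 kN.
  Edge l_c = 55 − 30/2 = 40 → r_n = 230.4 kN; interior l_c = 90 − 30 = 60 → r_n = 311 kN.
  R_n,bearing = 1·230.4 + 3·311 = 1164 kN → 0.75 × 1164 = 873 kN.
Bearing governs: 873 kN.

873 kN (bearing governs)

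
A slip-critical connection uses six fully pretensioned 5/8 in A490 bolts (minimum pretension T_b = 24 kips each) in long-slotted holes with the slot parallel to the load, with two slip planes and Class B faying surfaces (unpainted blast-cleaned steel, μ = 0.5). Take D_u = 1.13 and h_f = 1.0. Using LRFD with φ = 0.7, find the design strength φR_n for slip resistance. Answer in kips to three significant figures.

R_n = μ · D_u · h_f · T_b · n_s · n_b = 0.5 × 1.13 × 1.0 × 24 × 2 × 6 = 162.7 kips.
Design strength φR_n = 0.7 × 162.7 = 114 kips.

114 kips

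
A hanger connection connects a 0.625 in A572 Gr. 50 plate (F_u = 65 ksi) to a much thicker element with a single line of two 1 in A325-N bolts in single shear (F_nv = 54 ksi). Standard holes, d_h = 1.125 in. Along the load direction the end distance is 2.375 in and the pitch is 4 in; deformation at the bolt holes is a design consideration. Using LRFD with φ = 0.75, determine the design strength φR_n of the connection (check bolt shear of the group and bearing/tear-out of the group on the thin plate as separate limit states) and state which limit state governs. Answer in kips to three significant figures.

63.6 kips (bolt shear governs)

Bolt shear: A_b = π·1²/4 = 0.7854 in²; R_n = 54 × 0.7854 × 2 × 1 = 84.82 kips → 0.75 × 84.82 = 63.6 kips.
Bearing (1.2 l_c t F_u ≤ 2.4 d t F_u): upper limit = 2.4·1·0.625·65 = 97.5 kips.
  Edge l_c = 2.375 − 1.125/2 = 1.812 → r_n = 88.36 kips; interior l_c = 4 − 1.125 = 2.875 → r_n = 97.5 kips.
  R_n,bearing = 1·88.36 + 1·97.5 = 185.9 kips → 0.75 × 185.9 = 139 kips.
Bolt shear governs: 63.6 kips.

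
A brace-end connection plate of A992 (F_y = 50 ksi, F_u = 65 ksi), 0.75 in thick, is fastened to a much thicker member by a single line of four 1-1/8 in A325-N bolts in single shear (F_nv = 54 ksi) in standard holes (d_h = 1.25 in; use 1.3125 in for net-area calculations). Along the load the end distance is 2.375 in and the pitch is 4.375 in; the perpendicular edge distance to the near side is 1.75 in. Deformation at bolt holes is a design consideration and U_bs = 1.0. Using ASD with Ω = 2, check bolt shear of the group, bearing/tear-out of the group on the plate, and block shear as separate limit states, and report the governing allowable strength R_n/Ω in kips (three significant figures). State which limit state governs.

Bolt shear: A_b = π·1.125²/4 = 0.994 in²; R_n = 54 × 0.994 × 4 × 1 = 214.7 kips → 214.7 / 2 = 107 kips.
Bearing: edge l_c = 1.75, r_n = 102.4 kips; interior l_c = 3.125, r_n = 131.6 kips; R_n = 102.4 + 3·131.6 = 497.2 kips → 249 kips.
Block shear: A_gv = 11.62, A_nv = 8.18, A_nt = 0.8203 in²; R_n = min(0.6F_uA_nv, 0.6F_yA_gv) + U_bs·F_u·A_nt = 372.3 kips → 186 kips.
Bolt shear governs: 107 kips.

107 kips (bolt shear governs)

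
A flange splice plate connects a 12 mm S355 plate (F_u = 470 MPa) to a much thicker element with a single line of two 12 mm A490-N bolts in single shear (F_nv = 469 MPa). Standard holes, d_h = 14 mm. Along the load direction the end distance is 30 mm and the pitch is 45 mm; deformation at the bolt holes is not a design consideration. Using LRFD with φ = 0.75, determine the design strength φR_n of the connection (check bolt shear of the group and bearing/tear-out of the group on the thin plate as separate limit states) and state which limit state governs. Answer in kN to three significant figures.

79.6 kN (bolt shear governs)

Bolt shear: A_b = π·12²/4 = 113.1 mm²; R_n = 469 × 113.1 × 2 × 1 / 1000 = 106.1 kN → 0.75 × 106.1 = 79.6 kN.
Bearing (1.5 l_c t F_u ≤ 3.0 d t F_u): upper limit = 3.0·12·12·470 / 1000 = 203 kN.
  Edge l_c = 30 − 14/2 = 23 → r_n = 194.6 kN; interior l_c = 45 − 14 = 31 → r_n = 203 kN.
  R_n,bearing = 1·194.6 + 1·203 = 397.6 kN → 0.75 × 397.6 = 298 kN.
Bolt shear governs: 79.6 kN.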